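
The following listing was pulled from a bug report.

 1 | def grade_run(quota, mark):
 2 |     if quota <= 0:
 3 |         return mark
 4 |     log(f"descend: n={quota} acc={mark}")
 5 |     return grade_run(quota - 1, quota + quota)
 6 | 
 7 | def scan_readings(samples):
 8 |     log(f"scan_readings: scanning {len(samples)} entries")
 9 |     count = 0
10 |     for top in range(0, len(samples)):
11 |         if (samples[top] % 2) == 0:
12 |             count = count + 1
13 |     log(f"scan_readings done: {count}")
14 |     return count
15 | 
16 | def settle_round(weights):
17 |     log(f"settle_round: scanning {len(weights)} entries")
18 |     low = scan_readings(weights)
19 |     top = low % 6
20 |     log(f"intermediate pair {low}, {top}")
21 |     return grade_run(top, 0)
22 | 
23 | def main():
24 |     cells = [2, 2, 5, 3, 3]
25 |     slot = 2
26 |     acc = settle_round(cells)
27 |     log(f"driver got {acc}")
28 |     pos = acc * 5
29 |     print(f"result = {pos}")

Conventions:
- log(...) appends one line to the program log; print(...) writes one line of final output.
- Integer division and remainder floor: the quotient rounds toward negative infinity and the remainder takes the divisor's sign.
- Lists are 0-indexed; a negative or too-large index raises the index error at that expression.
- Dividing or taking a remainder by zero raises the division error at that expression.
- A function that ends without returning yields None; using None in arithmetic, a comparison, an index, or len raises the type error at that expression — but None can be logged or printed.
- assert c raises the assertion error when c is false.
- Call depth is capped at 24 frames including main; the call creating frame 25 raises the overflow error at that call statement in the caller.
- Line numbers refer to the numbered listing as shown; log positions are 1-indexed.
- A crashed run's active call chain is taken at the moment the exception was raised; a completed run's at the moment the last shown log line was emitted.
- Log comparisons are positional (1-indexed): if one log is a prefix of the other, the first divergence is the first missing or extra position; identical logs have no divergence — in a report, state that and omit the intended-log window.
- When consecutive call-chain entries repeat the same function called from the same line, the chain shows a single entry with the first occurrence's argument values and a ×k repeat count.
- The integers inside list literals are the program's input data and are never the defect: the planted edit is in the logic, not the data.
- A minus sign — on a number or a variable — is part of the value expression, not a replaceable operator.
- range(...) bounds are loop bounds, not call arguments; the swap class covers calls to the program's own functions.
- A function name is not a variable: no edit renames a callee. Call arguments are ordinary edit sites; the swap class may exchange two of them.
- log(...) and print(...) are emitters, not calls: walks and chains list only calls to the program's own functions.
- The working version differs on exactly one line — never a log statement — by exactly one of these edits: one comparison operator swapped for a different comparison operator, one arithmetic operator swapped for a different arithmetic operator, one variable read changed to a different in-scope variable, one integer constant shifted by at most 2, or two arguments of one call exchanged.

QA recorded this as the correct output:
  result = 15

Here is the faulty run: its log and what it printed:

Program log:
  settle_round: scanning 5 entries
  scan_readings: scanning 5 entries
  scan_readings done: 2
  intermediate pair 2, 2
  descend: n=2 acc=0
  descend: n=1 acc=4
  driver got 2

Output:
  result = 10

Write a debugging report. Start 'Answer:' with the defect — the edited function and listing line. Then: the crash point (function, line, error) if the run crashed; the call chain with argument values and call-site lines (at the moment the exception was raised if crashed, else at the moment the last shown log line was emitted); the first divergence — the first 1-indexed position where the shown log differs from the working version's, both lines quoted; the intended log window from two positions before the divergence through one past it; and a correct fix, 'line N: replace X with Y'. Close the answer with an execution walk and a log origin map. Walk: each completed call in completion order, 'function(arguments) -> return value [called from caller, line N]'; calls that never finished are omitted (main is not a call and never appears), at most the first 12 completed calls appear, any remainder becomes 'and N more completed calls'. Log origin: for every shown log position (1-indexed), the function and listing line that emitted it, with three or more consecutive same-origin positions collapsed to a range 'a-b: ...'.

Answer: the defect is in grade_run at line 5.
The tell: At log position 6 the runs split — shown 'descend: n=1 acc=4', but the working version logs 'descend: n=1 acc=2'.
Call chain: main.
First divergence: position 6 — shown 'descend: n=1 acc=4', intended 'descend: n=1 acc=2'.
Intended log window:
  4: intermediate pair 2, 2
  5: descend: n=2 acc=0
  6: descend: n=1 acc=2
  7: driver got 3
Execution walk:
  scan_readings([2, 2, 5, 3, 3]) -> 2  [called from settle_round, line 18]
  grade_run(0, 2) -> 2  [called from grade_run, line 5]
  grade_run(1, 4) -> 2  [called from grade_run, line 5]
  grade_run(2, 0) -> 2  [called from settle_round, line 21]
  settle_round([2, 2, 5, 3, 3]) -> 2  [called from main, line 26]
Log line origins:
  1: logged in settle_round at line 17
  2: logged in scan_readings at line 8
  3: logged in scan_readings at line 13
  4: logged in settle_round at line 20
  5: logged in grade_run at line 4
  6: logged in grade_run at line 4
  7: logged in main at line 27
A correct fix: line 5: replace `quota + quota` with `mark + quota`.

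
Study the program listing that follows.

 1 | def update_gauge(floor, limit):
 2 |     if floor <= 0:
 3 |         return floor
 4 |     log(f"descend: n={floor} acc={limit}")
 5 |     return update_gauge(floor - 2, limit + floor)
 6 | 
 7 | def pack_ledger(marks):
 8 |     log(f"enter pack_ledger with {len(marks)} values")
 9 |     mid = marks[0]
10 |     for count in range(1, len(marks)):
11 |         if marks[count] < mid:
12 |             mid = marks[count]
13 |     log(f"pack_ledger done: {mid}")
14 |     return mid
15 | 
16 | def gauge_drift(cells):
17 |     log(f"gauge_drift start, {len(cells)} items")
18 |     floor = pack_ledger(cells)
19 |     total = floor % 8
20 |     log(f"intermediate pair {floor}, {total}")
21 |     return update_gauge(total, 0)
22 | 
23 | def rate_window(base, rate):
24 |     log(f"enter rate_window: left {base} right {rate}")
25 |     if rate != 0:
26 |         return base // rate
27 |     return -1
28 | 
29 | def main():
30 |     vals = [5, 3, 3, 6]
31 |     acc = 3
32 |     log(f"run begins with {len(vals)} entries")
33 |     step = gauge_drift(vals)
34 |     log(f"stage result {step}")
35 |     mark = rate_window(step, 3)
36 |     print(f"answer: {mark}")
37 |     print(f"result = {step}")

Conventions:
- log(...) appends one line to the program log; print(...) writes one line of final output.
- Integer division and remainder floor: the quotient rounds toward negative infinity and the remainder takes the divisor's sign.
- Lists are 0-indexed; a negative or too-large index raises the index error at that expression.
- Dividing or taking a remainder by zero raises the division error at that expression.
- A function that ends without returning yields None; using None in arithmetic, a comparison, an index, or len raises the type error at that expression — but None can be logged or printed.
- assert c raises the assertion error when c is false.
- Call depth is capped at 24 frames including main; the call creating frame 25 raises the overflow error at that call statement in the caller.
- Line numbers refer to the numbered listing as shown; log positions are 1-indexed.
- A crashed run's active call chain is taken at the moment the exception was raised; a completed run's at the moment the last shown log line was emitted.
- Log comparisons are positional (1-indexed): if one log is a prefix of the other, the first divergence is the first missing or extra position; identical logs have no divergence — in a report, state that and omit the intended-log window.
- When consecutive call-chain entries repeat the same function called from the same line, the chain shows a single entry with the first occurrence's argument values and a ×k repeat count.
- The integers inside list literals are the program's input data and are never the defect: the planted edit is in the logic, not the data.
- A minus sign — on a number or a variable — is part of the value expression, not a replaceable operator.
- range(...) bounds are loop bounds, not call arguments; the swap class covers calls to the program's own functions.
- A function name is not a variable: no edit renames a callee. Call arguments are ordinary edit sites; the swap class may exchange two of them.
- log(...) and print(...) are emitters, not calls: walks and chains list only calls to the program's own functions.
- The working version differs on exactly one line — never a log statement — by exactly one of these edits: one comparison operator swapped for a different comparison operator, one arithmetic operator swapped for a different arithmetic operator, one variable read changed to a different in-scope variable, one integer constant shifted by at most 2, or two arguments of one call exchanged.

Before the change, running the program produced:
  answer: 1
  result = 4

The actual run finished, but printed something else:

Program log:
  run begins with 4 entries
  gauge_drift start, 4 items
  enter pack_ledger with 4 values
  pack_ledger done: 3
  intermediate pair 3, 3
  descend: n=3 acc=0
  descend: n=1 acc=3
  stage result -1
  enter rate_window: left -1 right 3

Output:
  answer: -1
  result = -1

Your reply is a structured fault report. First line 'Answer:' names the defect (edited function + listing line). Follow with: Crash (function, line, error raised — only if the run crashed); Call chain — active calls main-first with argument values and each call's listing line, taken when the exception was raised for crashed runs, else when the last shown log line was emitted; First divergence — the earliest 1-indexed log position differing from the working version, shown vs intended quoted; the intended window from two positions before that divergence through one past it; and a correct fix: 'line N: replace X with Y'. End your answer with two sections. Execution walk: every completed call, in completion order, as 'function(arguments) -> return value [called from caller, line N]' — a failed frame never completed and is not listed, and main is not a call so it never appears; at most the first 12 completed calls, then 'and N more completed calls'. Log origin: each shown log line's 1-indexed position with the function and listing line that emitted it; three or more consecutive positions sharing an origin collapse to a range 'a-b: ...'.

Answer: the defect is in update_gauge at line 3.
Key fact: Everything matches until log position 8, which reads 'stage result -1' in place of 'stage result 4'.
Call chain: main -> rate_window(-1, 3) (called at line 35).
First divergence: position 8; shown 'stage result -1' vs intended 'stage result 4'.
Intended log window:
  6: descend: n=3 acc=0
  7: descend: n=1 acc=3
  8: stage result 4
  9: enter rate_window: left 4 right 3
Execution walk:
  pack_ledger([5, 3, 3, 6]) -> 3  [called from gauge_drift, line 18]
  update_gauge(-1, 4) -> -1  [called from update_gauge, line 5]
  update_gauge(1, 3) -> -1  [called from update_gauge, line 5]
  update_gauge(3, 0) -> -1  [called from gauge_drift, line 21]
  gauge_drift([5, 3, 3, 6]) -> -1  [called from main, line 33]
  rate_window(-1, 3) -> -1  [called from main, line 35]
Log line origins:
  1: logged in main at line 32
  2: logged in gauge_drift at line 17
  3: logged in pack_ledger at line 8
  4: logged in pack_ledger at line 13
  5: logged in gauge_drift at line 20
  6: logged in update_gauge at line 4
  7: logged in update_gauge at line 4
  8: logged in main at line 34
  9: logged in rate_window at line 24
A correct fix: line 3: replace `floor` with `limit`.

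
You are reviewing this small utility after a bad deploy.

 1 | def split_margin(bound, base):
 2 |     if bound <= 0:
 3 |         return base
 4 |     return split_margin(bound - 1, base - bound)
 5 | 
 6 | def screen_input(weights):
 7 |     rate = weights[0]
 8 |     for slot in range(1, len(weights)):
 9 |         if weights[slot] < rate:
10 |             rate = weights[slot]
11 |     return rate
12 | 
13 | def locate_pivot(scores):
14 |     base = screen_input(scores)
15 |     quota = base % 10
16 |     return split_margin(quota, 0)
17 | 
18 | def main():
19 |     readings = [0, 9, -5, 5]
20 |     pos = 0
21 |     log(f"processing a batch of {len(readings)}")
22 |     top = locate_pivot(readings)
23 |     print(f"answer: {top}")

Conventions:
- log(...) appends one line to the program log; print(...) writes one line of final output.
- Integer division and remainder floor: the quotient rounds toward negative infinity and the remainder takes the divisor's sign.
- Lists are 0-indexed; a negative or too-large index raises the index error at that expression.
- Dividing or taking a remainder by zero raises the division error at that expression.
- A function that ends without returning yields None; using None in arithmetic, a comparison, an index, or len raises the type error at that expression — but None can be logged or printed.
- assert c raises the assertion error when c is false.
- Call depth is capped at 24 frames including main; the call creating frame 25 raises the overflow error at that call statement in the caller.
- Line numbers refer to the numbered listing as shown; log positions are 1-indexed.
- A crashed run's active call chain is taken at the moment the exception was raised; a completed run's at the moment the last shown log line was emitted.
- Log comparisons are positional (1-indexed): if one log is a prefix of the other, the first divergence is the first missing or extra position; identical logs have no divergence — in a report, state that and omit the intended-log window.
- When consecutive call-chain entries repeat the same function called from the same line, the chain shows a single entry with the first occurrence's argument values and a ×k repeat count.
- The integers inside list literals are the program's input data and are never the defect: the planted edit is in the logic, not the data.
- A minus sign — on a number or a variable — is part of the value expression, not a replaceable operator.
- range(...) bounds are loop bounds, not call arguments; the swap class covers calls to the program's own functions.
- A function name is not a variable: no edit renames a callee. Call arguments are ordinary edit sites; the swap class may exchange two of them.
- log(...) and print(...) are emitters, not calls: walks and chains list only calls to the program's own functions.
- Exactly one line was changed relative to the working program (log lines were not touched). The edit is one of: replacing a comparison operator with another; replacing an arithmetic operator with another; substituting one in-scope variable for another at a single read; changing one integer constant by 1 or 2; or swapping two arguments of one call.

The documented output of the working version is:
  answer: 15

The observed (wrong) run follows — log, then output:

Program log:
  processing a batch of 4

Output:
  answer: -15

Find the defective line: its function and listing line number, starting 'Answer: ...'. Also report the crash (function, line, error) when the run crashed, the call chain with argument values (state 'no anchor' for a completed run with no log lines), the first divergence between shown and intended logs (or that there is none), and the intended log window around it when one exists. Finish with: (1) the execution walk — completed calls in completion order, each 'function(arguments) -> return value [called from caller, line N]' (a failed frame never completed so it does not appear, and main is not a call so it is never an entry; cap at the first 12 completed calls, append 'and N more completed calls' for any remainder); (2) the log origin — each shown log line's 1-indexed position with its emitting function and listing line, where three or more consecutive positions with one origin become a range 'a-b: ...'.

Answer: the defect is in split_margin at line 4.
Key fact: Every logged value matches the working version; the printed result is what differs.
Call chain: main.
First divergence: none — the logs agree in full.
Execution walk:
  screen_input([0, 9, -5, 5]) -> -5  [called from locate_pivot, line 14]
  split_margin(0, -15) -> -15  [called from split_margin, line 4]
  split_margin(1, -14) -> -15  [called from split_margin, line 4]
  split_margin(2, -12) -> -15  [called from split_margin, line 4]
  split_margin(3, -9) -> -15  [called from split_margin, line 4]
  split_margin(4, -5) -> -15  [called from split_margin, line 4]
  split_margin(5, 0) -> -15  [called from locate_pivot, line 16]
  locate_pivot([0, 9, -5, 5]) -> -15  [called from main, line 22]
Origin of each log line:
  1: logged in main at line 21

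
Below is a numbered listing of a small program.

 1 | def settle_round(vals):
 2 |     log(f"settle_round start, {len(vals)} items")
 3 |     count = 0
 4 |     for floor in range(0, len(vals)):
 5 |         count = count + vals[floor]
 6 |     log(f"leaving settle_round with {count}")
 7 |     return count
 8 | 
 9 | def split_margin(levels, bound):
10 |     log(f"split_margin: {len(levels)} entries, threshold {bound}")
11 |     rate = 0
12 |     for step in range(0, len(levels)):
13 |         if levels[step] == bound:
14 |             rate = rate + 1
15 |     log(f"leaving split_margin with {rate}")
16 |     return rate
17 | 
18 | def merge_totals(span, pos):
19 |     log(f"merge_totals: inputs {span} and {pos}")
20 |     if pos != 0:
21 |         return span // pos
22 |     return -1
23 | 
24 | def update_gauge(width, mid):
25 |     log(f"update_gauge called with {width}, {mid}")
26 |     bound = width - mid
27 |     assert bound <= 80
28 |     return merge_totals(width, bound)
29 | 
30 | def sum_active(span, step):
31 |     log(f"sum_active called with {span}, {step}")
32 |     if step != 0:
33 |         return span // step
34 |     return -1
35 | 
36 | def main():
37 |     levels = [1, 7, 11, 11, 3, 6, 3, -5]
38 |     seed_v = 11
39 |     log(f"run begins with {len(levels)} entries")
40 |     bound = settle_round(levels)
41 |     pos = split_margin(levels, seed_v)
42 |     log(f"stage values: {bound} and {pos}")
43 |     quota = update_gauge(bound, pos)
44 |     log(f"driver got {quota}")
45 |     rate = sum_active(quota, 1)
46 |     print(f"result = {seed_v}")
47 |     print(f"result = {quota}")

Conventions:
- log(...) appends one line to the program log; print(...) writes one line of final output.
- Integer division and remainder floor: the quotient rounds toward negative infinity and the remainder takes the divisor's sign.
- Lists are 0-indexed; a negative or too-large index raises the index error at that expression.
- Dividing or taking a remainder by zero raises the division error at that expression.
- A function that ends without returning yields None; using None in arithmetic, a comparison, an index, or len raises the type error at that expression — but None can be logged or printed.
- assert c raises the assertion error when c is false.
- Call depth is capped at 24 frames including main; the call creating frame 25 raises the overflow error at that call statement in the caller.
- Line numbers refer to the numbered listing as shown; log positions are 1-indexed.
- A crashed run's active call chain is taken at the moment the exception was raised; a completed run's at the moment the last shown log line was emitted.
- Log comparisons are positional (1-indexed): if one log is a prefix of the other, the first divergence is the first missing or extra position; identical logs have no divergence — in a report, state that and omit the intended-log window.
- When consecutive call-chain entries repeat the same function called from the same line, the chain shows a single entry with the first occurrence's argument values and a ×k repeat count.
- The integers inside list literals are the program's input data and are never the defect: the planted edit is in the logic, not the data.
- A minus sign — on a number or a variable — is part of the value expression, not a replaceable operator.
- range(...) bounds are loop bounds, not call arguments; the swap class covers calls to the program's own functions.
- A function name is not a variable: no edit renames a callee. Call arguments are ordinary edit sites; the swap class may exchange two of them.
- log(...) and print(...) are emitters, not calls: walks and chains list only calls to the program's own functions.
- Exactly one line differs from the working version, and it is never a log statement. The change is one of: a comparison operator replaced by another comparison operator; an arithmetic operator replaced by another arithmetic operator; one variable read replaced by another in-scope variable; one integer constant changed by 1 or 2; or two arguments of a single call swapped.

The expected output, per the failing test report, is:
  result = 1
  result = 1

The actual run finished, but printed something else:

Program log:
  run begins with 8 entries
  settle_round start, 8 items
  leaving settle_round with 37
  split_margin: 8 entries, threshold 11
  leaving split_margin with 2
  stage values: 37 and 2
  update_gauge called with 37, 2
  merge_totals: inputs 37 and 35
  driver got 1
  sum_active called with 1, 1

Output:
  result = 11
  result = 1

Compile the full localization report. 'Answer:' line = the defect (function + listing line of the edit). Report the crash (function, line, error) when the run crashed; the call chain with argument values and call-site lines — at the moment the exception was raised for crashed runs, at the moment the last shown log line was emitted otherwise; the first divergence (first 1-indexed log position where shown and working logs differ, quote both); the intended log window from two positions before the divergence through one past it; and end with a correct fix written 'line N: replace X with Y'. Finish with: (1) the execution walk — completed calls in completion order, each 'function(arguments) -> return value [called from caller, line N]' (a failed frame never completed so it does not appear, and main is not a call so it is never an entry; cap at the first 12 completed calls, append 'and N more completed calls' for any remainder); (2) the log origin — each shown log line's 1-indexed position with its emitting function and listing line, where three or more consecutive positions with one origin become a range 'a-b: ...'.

Answer: the defect is in main at line 46.
Key fact: The two runs log identically and part ways only at the printed values.
Call chain: main -> sum_active(1, 1) (called at line 45).
First divergence: none — the logs agree in full.
Execution walk:
  settle_round([1, 7, 11, 11, 3, 6, 3, -5]) -> 37  [called from main, line 40]
  split_margin([1, 7, 11, 11, 3, 6, 3, -5], 11) -> 2  [called from main, line 41]
  merge_totals(37, 35) -> 1  [called from update_gauge, line 28]
  update_gauge(37, 2) -> 1  [called from main, line 43]
  sum_active(1, 1) -> 1  [called from main, line 45]
Log line origins:
  1: logged in main at line 39
  2: logged in settle_round at line 2
  3: logged in settle_round at line 6
  4: logged in split_margin at line 10
  5: logged in split_margin at line 15
  6: logged in main at line 42
  7: logged in update_gauge at line 25
  8: logged in merge_totals at line 19
  9: logged in main at line 44
  10: logged in sum_active at line 31
A correct fix: line 46: replace `seed_v` with `rate`.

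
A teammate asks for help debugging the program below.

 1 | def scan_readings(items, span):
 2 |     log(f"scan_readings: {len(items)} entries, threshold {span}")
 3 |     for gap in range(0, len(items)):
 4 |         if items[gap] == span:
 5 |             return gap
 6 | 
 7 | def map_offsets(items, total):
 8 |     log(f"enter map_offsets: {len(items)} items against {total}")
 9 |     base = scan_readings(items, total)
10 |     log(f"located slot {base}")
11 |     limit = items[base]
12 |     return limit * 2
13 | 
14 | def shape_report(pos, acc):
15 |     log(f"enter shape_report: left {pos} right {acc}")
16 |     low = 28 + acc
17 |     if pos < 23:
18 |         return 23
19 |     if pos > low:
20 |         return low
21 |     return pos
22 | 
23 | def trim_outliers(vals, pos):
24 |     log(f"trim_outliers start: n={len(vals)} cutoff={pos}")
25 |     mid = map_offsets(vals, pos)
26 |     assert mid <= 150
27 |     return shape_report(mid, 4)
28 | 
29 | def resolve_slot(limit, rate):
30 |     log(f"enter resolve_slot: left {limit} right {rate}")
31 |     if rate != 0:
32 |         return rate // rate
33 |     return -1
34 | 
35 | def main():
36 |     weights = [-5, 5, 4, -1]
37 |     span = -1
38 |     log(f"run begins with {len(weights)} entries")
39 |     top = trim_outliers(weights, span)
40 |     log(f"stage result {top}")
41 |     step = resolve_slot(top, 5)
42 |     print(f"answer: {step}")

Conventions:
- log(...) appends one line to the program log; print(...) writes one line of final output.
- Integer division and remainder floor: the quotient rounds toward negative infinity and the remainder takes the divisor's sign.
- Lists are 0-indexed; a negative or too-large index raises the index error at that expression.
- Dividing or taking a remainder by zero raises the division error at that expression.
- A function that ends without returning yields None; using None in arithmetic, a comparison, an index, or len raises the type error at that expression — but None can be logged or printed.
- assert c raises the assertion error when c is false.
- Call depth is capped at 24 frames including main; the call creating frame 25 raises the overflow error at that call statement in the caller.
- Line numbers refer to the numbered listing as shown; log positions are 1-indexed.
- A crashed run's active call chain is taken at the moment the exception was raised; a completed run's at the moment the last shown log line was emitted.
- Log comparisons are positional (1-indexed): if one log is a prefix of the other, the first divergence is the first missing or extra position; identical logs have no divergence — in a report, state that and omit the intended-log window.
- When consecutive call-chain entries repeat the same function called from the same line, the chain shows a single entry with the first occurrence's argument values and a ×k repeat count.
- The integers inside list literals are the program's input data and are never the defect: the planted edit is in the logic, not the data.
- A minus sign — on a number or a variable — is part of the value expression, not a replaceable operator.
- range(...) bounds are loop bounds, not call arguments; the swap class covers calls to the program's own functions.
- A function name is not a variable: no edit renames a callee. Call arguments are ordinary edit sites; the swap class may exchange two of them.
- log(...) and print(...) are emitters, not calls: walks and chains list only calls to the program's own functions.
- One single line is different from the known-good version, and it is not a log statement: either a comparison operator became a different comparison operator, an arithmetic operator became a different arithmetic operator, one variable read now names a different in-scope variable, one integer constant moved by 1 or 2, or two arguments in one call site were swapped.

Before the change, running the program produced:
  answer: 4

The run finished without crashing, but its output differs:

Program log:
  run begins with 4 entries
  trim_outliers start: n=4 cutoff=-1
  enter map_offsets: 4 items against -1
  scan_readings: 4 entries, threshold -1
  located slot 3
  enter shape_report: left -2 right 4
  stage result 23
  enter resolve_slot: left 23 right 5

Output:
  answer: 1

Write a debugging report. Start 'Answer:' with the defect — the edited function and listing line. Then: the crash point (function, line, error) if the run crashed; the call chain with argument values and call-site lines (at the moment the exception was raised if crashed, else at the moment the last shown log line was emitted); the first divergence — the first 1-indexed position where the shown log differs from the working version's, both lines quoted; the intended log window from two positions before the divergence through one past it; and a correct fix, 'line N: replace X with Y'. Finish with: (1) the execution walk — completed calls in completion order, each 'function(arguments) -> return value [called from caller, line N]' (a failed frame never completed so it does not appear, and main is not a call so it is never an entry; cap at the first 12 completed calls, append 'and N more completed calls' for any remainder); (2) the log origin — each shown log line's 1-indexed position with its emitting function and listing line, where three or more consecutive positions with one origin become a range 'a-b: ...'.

Answer: the defect is in resolve_slot at line 32.
Key observation: No log line changed; the fault shows up purely in the output.
Call chain: main -> resolve_slot(23, 5) (called at line 41).
First divergence: none; the two logs match at every position.
Execution walk:
  scan_readings([-5, 5, 4, -1], -1) -> 3  [called from map_offsets, line 9]
  map_offsets([-5, 5, 4, -1], -1) -> -2  [called from trim_outliers, line 25]
  shape_report(-2, 4) -> 23  [called from trim_outliers, line 27]
  trim_outliers([-5, 5, 4, -1], -1) -> 23  [called from main, line 39]
  resolve_slot(23, 5) -> 1  [called from main, line 41]
Log origins:
  1: logged in main at line 38
  2: logged in trim_outliers at line 24
  3: logged in map_offsets at line 8
  4: logged in scan_readings at line 2
  5: logged in map_offsets at line 10
  6: logged in shape_report at line 15
  7: logged in main at line 40
  8: logged in resolve_slot at line 30
A correct fix: line 32: replace `rate // rate` with `limit // rate`.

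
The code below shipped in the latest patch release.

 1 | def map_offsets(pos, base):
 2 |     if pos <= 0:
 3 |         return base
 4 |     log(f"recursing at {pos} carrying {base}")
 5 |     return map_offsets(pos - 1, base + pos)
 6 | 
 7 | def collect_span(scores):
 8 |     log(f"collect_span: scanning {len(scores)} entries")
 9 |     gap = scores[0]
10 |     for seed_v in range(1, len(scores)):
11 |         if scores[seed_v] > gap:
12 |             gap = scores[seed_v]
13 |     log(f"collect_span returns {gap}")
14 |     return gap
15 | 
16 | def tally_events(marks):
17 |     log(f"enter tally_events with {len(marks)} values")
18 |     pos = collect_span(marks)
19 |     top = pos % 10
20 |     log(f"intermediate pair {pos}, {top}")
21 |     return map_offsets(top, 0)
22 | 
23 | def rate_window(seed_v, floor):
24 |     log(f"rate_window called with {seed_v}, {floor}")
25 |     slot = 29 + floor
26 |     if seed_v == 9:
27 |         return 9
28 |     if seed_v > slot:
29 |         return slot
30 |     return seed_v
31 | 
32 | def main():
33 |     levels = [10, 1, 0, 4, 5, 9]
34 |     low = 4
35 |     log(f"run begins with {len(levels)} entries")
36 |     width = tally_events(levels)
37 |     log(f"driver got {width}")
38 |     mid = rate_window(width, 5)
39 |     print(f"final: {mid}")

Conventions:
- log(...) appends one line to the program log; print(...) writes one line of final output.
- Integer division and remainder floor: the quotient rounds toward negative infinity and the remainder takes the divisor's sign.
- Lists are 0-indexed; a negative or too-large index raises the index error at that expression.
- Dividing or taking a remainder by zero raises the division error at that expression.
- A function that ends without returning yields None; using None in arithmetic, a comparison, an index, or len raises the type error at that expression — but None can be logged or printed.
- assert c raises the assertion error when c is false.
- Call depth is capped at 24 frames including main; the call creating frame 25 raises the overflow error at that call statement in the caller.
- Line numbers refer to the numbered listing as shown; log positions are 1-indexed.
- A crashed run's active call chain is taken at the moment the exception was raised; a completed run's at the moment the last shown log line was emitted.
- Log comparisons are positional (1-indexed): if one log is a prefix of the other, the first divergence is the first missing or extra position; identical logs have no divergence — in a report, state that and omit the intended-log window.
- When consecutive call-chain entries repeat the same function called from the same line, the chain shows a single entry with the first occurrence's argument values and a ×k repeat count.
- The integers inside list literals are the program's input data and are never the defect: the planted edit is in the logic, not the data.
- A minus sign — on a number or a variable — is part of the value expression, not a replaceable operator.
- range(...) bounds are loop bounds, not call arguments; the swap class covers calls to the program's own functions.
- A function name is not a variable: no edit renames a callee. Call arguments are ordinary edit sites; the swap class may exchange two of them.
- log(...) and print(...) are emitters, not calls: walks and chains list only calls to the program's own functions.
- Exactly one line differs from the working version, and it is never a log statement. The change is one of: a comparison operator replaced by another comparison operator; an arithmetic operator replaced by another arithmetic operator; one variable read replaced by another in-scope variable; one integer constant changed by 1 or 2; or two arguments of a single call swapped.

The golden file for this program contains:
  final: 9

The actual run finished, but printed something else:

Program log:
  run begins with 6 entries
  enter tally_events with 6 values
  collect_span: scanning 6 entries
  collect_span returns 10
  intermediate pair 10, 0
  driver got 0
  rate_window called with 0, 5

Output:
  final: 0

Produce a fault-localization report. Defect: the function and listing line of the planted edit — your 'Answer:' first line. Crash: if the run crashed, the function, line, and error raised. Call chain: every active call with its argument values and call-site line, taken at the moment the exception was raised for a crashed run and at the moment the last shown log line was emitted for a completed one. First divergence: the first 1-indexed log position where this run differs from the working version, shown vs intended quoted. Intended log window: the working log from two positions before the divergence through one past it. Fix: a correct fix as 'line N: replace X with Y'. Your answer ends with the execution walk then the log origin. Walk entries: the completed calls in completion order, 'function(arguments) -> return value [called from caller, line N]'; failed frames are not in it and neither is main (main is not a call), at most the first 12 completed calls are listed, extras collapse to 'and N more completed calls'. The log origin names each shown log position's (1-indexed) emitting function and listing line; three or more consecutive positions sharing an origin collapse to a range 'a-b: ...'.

Answer: the defect is in rate_window at line 26.
Key fact: Nothing in the log betrays the bug — only the output does.
Call chain: main -> rate_window(0, 5) (called at line 38).
First divergence: none — the logs agree in full.
Execution walk:
  collect_span([10, 1, 0, 4, 5, 9]) -> 10  [called from tally_events, line 18]
  map_offsets(0, 0) -> 0  [called from tally_events, line 21]
  tally_events([10, 1, 0, 4, 5, 9]) -> 0  [called from main, line 36]
  rate_window(0, 5) -> 0  [called from main, line 38]
Origin of each log line:
  1: logged in main at line 35
  2: logged in tally_events at line 17
  3: logged in collect_span at line 8
  4: logged in collect_span at line 13
  5: logged in tally_events at line 20
  6: logged in main at line 37
  7: logged in rate_window at line 24
A correct fix: line 26: replace `==` with `<`.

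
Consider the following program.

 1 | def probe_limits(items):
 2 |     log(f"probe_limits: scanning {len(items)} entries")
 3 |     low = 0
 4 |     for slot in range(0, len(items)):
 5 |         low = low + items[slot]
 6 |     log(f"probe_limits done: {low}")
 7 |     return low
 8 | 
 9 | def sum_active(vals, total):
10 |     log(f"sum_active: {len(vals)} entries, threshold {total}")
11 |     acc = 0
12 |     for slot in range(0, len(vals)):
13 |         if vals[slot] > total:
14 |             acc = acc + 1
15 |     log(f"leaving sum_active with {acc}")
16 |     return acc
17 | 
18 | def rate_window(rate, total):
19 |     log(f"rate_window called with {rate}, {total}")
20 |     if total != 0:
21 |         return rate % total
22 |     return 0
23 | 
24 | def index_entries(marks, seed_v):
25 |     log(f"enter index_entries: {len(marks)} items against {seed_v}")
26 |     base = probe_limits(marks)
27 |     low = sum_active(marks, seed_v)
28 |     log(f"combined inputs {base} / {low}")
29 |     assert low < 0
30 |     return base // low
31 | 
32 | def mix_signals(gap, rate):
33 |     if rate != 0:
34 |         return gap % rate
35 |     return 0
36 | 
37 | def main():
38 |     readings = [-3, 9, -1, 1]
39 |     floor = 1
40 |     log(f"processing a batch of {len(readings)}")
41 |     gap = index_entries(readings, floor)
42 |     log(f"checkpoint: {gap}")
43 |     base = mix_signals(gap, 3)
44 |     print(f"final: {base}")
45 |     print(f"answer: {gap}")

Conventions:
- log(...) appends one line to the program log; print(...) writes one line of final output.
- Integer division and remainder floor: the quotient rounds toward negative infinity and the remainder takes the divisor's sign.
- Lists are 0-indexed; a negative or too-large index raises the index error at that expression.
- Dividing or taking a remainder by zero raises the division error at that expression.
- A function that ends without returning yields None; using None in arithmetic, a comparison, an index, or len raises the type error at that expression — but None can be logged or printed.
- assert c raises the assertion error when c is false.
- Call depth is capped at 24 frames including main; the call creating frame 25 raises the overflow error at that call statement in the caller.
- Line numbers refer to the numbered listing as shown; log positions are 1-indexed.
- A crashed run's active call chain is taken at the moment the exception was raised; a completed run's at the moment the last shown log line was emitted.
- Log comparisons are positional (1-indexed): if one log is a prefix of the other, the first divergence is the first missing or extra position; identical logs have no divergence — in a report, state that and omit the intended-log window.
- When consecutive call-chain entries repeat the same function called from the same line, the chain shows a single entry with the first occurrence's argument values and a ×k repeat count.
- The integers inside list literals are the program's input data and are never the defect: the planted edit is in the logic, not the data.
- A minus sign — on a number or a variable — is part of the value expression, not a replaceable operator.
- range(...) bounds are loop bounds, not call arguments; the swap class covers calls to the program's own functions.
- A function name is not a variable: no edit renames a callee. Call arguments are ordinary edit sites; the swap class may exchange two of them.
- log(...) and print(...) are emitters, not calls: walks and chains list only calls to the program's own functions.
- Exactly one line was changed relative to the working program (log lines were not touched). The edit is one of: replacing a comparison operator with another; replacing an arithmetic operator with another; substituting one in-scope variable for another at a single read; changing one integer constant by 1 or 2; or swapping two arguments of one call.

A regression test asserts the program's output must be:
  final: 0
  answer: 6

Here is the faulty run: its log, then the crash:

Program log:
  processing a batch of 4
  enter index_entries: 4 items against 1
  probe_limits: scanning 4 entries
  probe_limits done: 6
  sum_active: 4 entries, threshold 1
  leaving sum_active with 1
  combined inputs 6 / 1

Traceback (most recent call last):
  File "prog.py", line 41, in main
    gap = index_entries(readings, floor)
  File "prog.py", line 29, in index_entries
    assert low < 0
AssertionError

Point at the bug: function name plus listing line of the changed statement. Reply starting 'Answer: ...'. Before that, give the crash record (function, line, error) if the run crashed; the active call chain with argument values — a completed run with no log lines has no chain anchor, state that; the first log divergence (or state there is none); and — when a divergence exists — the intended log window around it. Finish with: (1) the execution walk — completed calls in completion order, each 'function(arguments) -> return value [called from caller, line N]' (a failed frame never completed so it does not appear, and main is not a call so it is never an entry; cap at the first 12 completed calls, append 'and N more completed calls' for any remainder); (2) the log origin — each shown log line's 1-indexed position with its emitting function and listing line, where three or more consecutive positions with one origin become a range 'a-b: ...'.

Answer: the defect is in index_entries at line 29.
The tell: The shown log is a 7-line prefix of the intended one, whose next entry is 'checkpoint: 6'.
Crash: index_entries, line 29, AssertionError.
Call chain: main -> index_entries([-3, 9, -1, 1], 1) (called at line 41).
First divergence: position 8 (shown log ended at 7 lines; the working version continues: 'checkpoint: 6').
Intended log window:
  6: leaving sum_active with 1
  7: combined inputs 6 / 1
  8: checkpoint: 6
Execution walk:
  probe_limits([-3, 9, -1, 1]) -> 6  [called from index_entries, line 26]
  sum_active([-3, 9, -1, 1], 1) -> 1  [called from index_entries, line 27]
Origin of each log line:
  1: emitted by main (line 40)
  2: emitted by index_entries (line 25)
  3: emitted by probe_limits (line 2)
  4: emitted by probe_limits (line 6)
  5: emitted by sum_active (line 10)
  6: emitted by sum_active (line 15)
  7: emitted by index_entries (line 28)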